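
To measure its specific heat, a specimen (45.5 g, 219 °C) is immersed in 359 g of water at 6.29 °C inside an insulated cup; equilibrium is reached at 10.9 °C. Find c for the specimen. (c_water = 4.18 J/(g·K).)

Heat gained plus heat lost sum to zero:
45.5×c×(10.9 − 219) + 359×4.18×(10.9 − 6.29) = 0
-9468.5 c = -6917.9
c = -6917.9/-9468.5 ≈ 0.7306 J/(g·K)

c ≈ 0.731 J/(g·K)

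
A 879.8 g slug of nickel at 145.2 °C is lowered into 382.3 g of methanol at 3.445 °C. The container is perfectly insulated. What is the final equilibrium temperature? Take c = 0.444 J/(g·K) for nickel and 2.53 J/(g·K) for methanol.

T_f ≈ 44.2 °C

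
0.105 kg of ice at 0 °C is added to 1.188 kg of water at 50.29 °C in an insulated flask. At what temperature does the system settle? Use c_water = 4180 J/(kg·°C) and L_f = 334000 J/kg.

T_f ≈ 39.7 °C

Conservation of energy gives ΣQ = 0:
latent heat to melt: 0.105·334000 = 35070; warm the meltwater: 438.9 T; water: 4965.8(T − 50.29)
5404.7 T = 249732 − 35070 = 214662
T ≈ 39.72 °C — above 0 °C, consistent with complete melting.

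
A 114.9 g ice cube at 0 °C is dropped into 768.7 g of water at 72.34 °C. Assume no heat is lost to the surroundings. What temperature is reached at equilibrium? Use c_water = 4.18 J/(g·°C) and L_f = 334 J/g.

T_f ≈ 52.5 °C

Energy balance with sensible and latent terms:
melt ice: 114.9×334 = 38377; warm the meltwater: 480.28 T; water: 3213.2(T − 72.34)
3693.4 T = 232440 − 38377 = 194064
T ≈ 52.54 °C. Since T > 0 °C, the all-ice-melts assumption holds.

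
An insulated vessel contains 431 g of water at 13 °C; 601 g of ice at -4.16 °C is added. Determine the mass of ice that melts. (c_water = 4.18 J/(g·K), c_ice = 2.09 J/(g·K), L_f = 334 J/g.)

m_melted ≈ 54.5 g

Cooling the water to 0 °C releases 431·4.18·13 = 23421 J.
Warming the ice to 0 °C takes 601·2.09·4.16 = 5225.3 J, leaving 18195 J for melting.
Fully melting the ice requires m_ice L_f = 601·334 = 200734 J.
That's not enough to melt it all — equilibrium is at 0 °C with ice remaining.
m_melted·334 = 18195  ⇒  m_melted ≈ 54.48 g.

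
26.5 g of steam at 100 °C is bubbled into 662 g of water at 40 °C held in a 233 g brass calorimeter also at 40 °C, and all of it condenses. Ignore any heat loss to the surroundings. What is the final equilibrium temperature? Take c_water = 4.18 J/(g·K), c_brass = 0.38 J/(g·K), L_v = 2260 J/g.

Let T be the final temperature. ΣQ_i = 0:
steam→water at 100 °C releases m L_v = 26.5×2260 = 59890; condensed water 100 °C→T: 110.77(T − 100); original water: 2767.2(T − 40); cup: 88.54(T − 40)
2966.5 T = 59890 + 11077 + 114228 = 185195
T ≈ 62.43 °C, under the boiling point, so the assumption holds.

T_f ≈ 62.4 °C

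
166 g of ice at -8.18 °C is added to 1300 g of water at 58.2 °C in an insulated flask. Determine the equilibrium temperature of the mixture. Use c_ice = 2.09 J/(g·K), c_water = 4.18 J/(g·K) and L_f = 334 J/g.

T_f ≈ 42.1 °C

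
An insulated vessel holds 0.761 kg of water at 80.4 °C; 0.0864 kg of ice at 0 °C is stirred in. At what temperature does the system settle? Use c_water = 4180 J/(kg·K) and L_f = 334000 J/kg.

Setting the total heat transfer to zero:
latent heat to melt: 0.0864·334000 = 28858
  meltwater 0→T: 0.0864·4180·T = 361.15 T
  water cools: 0.761·4180·(T − 80.4) = 3181(T − 80.4)
3542.1 T = 255751 − 28858 = 226893
T ≈ 64.06 °C (positive, so assuming full melt was valid).

T_f ≈ 64.1 °C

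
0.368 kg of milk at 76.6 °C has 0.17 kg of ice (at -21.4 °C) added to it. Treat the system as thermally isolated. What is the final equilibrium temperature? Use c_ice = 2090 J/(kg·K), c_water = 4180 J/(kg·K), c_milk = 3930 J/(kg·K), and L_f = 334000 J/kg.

T_f ≈ 21.5 °C

Setting the total heat transfer to zero:
warm ice to 0 °C: 0.17·2090·(0 − (-21.4)) = 7603.4; fusion: m_ice L_f = 0.17·334000 = 56780; meltwater 0→T: 0.17·4180·T = 710.6 T; milk: 1446.2(T − 76.6)
2156.8 T = 110782 − 64383 = 46399
T ≈ 21.51 °C. Since T > 0 °C, the all-ice-melts assumption holds.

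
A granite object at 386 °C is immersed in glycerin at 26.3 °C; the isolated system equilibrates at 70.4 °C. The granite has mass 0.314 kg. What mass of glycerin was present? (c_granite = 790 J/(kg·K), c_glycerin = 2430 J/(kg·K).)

Energy conservation, ΣQ = 0:
0.314×790×(70.4 − 386) + m×2430×(70.4 − 26.3) = 0
107163 m = 78288
m = 78288/107163 ≈ 0.7305 kg

m ≈ 0.731 kg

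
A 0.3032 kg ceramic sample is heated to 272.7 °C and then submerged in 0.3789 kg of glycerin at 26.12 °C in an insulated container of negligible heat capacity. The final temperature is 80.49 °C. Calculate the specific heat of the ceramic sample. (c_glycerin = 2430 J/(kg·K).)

Taking heat into each body as positive, Σ m c ΔT = 0:
0.3032×c×(80.49 − 272.7) + 0.3789×2430×(80.49 − 26.12) = 0
-58.28 c = -50060
c = -50060/-58.28 ≈ 859 J/(kg·K)

c ≈ 859 J/(kg·K)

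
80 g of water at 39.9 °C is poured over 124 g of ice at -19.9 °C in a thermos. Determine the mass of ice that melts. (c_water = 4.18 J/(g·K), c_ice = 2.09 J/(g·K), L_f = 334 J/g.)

m_melted ≈ 24.5 g

Cooling the water to 0 °C releases 80·4.18·39.9 = 13343 J.
Of that, 124·2.09·19.9 = 5157.3 J goes to bring the ice to 0 °C, leaving 8185.3 J.
Melting all 124 g of ice would need 124·334 = 41416 J.
That's not enough to melt it all — equilibrium is at 0 °C with ice remaining.
Mass melted = 8185.3/334 ≈ 24.51 g.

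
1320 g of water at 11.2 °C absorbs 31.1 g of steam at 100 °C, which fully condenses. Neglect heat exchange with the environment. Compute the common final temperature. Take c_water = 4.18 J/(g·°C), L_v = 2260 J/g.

Setting the total heat transfer to zero:
steam→water at 100 °C releases m L_v = 31.1×2260 = 70286
  condensate cools 100→T: 31.1×4.18×(T − 100) = 130(T − 100)
  original water: 5517.6(T − 11.2)
5647.6 T = 70286 + 13000 + 61797 = 145083
T ≈ 25.69 °C — below 100 °C, confirming all the steam condensed.

T_f ≈ 25.7 °C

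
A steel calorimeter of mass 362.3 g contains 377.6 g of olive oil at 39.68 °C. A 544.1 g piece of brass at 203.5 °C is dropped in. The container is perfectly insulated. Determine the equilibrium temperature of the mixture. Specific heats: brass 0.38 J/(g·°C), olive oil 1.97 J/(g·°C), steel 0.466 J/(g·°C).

T_f ≈ 69.9 °C

Conservation of energy gives ΣQ = 0:
544.1*0.38*(T − 203.5) + 377.6*1.97*(T − 39.68) + 362.3*0.466*(T − 39.68) = 0
206.76(T − 203.5) + 743.87(T − 39.68) + 168.83(T − 39.68) = 0
1119.5 T = 78291
T ≈ 69.94 °C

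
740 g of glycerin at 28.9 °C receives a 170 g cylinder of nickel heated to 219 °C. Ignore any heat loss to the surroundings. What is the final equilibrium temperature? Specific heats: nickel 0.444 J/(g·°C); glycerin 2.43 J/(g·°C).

T_f ≈ 36.6 °C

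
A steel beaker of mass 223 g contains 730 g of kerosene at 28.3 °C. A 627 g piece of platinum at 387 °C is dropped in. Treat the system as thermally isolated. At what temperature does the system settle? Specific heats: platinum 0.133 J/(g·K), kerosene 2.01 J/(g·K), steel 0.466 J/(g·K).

T_f ≈ 46.4 °C

Taking heat into each body as positive, Σ m c ΔT = 0:
627·0.133·(T − 387) + 730·2.01·(T − 28.3) + 223·0.466·(T − 28.3) = 0
83.39(T − 387) + 1467.3(T − 28.3) + 103.92(T − 28.3) = 0
(83.39 + 1467.3 + 103.92) T = 83.39·387 + 1467.3·28.3 + 103.92·28.3
T ≈ 46.38 °C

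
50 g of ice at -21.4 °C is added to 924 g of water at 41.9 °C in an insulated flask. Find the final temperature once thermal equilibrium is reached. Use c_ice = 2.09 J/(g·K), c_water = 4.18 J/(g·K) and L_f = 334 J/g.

T_f ≈ 35.1 °C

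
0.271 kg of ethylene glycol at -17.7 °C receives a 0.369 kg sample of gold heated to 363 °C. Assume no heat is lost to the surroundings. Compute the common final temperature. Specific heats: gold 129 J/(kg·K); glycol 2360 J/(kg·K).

T_f ≈ 8.7 °C

T_f is the heat-capacity-weighted average of the initial temperatures:
T_f = (47.6·363 + 639.56·(-17.7)) / (47.6 + 639.56)
    = 5959 / 687.16 ≈ 8.67 °C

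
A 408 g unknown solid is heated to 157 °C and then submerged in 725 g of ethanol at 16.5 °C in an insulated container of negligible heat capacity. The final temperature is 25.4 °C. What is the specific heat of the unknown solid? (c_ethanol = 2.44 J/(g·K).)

c ≈ 0.293 J/(g·K)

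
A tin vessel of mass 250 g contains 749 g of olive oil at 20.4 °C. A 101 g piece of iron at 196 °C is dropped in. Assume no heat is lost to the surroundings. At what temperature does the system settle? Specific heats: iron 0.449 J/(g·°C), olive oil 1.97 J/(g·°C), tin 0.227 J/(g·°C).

T_f ≈ 25.4 °C

Taking heat into each body as positive, Σ m c ΔT = 0:
101·0.449·(T − 196) + 749·1.97·(T − 20.4) + 250·0.227·(T − 20.4) = 0
(45.35 + 1475.5 + 56.75) T = 45.35·196 + 1475.5·20.4 + 56.75·20.4
T ≈ 25.45 °C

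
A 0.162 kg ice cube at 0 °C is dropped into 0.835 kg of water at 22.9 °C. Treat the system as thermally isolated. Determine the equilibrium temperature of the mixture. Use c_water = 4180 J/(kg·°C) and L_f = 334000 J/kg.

T_f ≈ 6.2 °C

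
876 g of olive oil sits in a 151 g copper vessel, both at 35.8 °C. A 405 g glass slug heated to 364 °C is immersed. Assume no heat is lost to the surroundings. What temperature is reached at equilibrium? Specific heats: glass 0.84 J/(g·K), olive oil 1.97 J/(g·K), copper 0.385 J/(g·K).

Net heat exchanged in the isolated system is zero:
405·0.84·(T − 364) + 876·1.97·(T − 35.8) + 151·0.385·(T − 35.8) = 0
340.2(T − 364) + 1725.7(T − 35.8) + 58.13(T − 35.8) = 0
(340.2 + 1725.7 + 58.13) T = 340.2·364 + 1725.7·35.8 + 58.13·35.8
T = 187695/2124.1 ≈ 88.37 °C

T_f ≈ 88.4 °C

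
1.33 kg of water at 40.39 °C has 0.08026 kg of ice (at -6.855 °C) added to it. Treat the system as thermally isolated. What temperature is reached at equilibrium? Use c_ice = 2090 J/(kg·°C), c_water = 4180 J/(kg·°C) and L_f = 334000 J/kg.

T_f ≈ 33.3 °C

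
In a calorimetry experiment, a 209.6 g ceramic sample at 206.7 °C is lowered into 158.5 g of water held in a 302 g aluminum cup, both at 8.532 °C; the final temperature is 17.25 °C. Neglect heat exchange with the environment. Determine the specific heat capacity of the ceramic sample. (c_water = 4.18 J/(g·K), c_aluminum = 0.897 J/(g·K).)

c ≈ 0.205 J/(g·K)

Net heat exchanged in the isolated system is zero:
209.6·c·(17.25 − 206.7) + 158.5·4.18·(17.25 − 8.532) + 302·0.897·(17.25 − 8.532) = 0
-39709 c = -8137.6
c = -8137.6/-39709 ≈ 0.2049 J/(g·K)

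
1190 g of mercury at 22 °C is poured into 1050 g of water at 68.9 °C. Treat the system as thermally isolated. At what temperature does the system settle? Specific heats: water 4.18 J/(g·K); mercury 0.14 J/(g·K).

T_f ≈ 67.2 °C

Let T be the final temperature. ΣQ_i = 0:
1050*4.18*(T − 68.9) + 1190*0.14*(T − 22) = 0
4555.6 T = 306067
T = 306067 / 4555.6 = 67.2 °C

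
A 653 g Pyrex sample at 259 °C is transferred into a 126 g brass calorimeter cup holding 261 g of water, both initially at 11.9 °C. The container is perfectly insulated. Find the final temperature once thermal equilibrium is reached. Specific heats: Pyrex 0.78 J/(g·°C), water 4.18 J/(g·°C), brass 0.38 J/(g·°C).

T_f ≈ 88.3 °C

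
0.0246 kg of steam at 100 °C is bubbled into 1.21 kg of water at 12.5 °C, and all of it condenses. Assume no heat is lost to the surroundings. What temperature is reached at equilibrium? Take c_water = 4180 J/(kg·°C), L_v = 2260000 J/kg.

T_f ≈ 25.0 °C

Energy conservation, ΣQ = 0:
steam→water at 100 °C releases m L_v = 0.0246·2260000 = 55596
  condensed water 100 °C→T: 102.83(T − 100)
  water warms: 1.21·4180·(T − 12.5) = 5057.8(T − 12.5)
5160.6 T = 55596 + 10283 + 63222 = 129101
T ≈ 25.02 °C — below 100 °C, confirming all the steam condensed.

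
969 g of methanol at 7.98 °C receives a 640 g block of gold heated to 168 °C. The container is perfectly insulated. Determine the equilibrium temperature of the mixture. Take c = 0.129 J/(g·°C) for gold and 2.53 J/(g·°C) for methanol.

T_f ≈ 13.2 °C

Energy conservation, ΣQ = 0:
640×0.129×(T − 168) + 969×2.53×(T − 7.98) = 0
82.56(T − 168) + 2451.6(T − 7.98) = 0
2534.1 T = 33434
T = 33434 / 2534.1 = 13.2 °C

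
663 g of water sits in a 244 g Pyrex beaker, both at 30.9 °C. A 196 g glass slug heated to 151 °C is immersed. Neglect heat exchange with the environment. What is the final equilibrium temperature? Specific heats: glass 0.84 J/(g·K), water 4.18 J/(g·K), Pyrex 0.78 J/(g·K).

Setting the total heat transfer to zero:
196×0.84×(T − 151) + 663×4.18×(T − 30.9) + 244×0.78×(T − 30.9) = 0
164.64(T − 151) + 2771.3(T − 30.9) + 190.32(T − 30.9) = 0
(164.64 + 2771.3 + 190.32) T = 164.64×151 + 2771.3×30.9 + 190.32×30.9
T = 116376 / 3126.3 = 37.2 °C

T_f ≈ 37.2 °C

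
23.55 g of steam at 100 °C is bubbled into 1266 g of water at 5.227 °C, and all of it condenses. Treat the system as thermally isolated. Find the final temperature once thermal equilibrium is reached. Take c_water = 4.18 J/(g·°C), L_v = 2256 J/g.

Conservation of energy gives ΣQ = 0:
steam→water at 100 °C releases m L_v = 23.55×2256 = 53129
  condensed water 100 °C→T: 98.44(T − 100)
  water warms: 1266×4.18×(T − 5.227) = 5291.9(T − 5.227)
5390.3 T = 53129 + 9843.9 + 27661 = 90633
T ≈ 16.81 °C, under the boiling point, so the assumption holds.

T_f ≈ 16.8 °C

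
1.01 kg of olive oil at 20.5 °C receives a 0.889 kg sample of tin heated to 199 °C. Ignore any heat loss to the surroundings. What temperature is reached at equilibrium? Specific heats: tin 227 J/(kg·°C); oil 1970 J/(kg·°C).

Net heat exchanged in the isolated system is zero:
0.889·227·(T − 199) + 1.01·1970·(T − 20.5) = 0
201.8(T − 199) + 1989.7(T − 20.5) = 0
(201.8 + 1989.7) T = 201.8·199 + 1989.7·20.5
T = 80948 / 2191.5 = 36.9 °C

T_f ≈ 36.9 °C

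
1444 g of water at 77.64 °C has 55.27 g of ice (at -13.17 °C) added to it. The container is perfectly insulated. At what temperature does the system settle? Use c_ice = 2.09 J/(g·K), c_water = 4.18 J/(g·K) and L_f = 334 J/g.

T_f ≈ 71.6 °C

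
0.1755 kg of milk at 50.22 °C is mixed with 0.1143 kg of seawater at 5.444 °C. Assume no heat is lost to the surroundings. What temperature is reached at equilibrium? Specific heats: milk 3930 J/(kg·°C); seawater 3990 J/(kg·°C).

Heat lost by the milk equals heat gained by the seawater:
0.1755×3930×(50.22 − T) = 0.1143×3990×(T − 5.444)
689.71(50.22 − T) = 456.06(T − 5.444)
1145.8 T = 37120  ⇒  T ≈ 32.40 °C

T_f ≈ 32.4 °C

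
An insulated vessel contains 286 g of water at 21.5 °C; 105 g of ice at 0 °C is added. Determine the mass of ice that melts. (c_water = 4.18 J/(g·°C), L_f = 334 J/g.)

Cooling the water to 0 °C releases 286·4.18·21.5 = 25703 J.
To melt every bit of ice: 105·334 = 35070 J.
That's not enough to melt it all — equilibrium is at 0 °C with ice remaining.
Mass melted = 25703/334 ≈ 76.95 g.

m_melted ≈ 77 g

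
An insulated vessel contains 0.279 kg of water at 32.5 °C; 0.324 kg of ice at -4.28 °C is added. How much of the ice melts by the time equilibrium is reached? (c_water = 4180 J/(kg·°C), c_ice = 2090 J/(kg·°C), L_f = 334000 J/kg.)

Water can give up m c ΔT = 0.279·4180·32.5 = 37902 J before reaching 0 °C.
Warming the ice to 0 °C takes 0.324·2090·4.28 = 2898.2 J, leaving 35004 J for melting.
To melt every bit of ice: 0.324·334000 = 108216 J.
That's not enough to melt it all — equilibrium is at 0 °C with ice remaining.
m_melt = 35004 / L_f = 0.1048 kg.

m_melted ≈ 0.105 kg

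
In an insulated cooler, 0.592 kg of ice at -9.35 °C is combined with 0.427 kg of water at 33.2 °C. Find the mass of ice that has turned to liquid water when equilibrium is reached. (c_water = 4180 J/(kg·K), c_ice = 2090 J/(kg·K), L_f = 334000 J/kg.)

m_melted ≈ 0.143 kg

Water can give up m c ΔT = 0.427×4180×33.2 = 59257 J before reaching 0 °C.
Warming the ice to 0 °C takes 0.592×2090×9.35 = 11569 J, leaving 47689 J for melting.
Fully melting the ice requires m_ice L_f = 0.592×334000 = 197728 J.
47689 J < 197728 J, so only part of the ice melts and the system sits at 0 °C.
Mass melted = 47689/334000 ≈ 0.1428 kg.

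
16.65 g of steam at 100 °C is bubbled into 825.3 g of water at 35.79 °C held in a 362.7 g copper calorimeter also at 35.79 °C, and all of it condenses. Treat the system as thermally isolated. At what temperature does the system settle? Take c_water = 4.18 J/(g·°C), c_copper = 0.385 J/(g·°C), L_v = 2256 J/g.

Conservation of energy gives ΣQ = 0:
condense steam: −16.65·2256 = −37562
  condensate cools 100→T: 16.65·4.18·(T − 100) = 69.6(T − 100)
  water warms: 825.3·4.18·(T − 35.79) = 3449.8(T − 35.79)
  copper cup: 362.7·0.385·(T − 35.79) = 139.64(T − 35.79)
3659 T = 37562 + 6959.7 + 128464 = 172986
T ≈ 47.28 °C — below 100 °C, confirming all the steam condensed.

T_f ≈ 47.3 °C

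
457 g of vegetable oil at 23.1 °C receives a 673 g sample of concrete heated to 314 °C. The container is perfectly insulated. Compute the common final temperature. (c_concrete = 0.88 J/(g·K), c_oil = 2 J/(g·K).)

Conservation of energy gives ΣQ = 0:
673×0.88×(T − 314) + 457×2×(T − 23.1) = 0
1506.2 T = 207077
T = 207077 / 1506.2 = 137 °C

T_f ≈ 137.5 °C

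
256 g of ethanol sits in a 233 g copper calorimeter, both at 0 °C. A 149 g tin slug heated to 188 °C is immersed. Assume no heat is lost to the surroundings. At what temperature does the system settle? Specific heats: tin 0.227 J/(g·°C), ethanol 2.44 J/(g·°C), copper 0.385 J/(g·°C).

T_f ≈ 8.5 °C

Heat gained plus heat lost sum to zero:
149*0.227*(T − 188) + 256*2.44*(T − 0) + 233*0.385*(T − 0) = 0
748.17 T = 6358.7
T ≈ 8.50 °C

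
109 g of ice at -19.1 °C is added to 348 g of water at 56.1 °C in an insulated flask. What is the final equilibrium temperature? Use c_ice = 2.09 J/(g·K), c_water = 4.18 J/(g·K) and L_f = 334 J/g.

T_f ≈ 21.4 °C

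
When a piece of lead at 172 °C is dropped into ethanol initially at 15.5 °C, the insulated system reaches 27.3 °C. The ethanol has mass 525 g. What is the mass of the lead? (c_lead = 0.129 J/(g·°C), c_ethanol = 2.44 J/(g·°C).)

Net heat exchanged in the isolated system is zero:
m·0.129·(27.3 − 172) + 525·2.44·(27.3 − 15.5) = 0
-18.67 m = -15116
m = -15116/-18.67 ≈ 809.8 g

m ≈ 810 g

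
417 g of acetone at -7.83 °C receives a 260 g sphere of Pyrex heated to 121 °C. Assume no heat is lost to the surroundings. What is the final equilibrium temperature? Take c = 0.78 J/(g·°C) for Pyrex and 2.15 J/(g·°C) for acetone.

T_f ≈ 15.9 °C

Heat lost by the Pyrex equals heat gained by the acetone:
260·0.78·(121 − T) = 417·2.15·(T − (-7.83))
202.8(121 − T) = 896.55(T − (-7.83))
1099.3 T = 17519  ⇒  T ≈ 15.94 °C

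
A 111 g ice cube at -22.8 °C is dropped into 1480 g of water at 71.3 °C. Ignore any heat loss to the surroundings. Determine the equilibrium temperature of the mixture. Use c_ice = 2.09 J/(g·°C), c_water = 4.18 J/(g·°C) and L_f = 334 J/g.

Taking heat into each body as positive, Σ m c ΔT = 0:
ice -22.8→0 °C: 111·2.09·22.8 = 5289.4; fusion: m_ice L_f = 111·334 = 37074; warm the meltwater: 463.98 T; water cools: 1480·4.18·(T − 71.3) = 6186.4(T − 71.3)
6650.4 T = 441090 − 42363 = 398727
T ≈ 59.96 °C — above 0 °C, consistent with complete melting.

T_f ≈ 60.0 °C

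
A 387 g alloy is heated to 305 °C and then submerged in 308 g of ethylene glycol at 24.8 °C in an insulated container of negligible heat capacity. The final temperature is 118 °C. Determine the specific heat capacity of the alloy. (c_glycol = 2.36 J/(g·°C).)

m_s c (T_s − T_f) = m_glycol c_glycol (T_f − T_0):
387·c·(305 − 118) = 308·2.36·(118 − 24.8)
72369 c = 67745  ⇒  c ≈ 0.9361 J/(g·°C)

c ≈ 0.936 J/(g·°C)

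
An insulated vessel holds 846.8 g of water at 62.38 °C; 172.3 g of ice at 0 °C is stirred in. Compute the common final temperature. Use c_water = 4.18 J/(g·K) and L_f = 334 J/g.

T_f ≈ 38.3 °C

Energy balance with sensible and latent terms:
fusion: m_ice L_f = 172.3×334 = 57548; warm the meltwater: 720.21 T; water: 3539.6(T − 62.38)
4259.8 T = 220802 − 57548 = 163254
T ≈ 38.32 °C — above 0 °C, consistent with complete melting.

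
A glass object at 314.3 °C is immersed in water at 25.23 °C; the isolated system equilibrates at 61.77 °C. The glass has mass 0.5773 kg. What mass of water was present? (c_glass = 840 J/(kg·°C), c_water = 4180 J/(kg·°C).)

m ≈ 0.802 kg

Setting the total heat transfer to zero:
0.5773×840×(61.77 − 314.3) + m×4180×(61.77 − 25.23) = 0
152737 m = 122460
m = 122460/152737 ≈ 0.8018 kg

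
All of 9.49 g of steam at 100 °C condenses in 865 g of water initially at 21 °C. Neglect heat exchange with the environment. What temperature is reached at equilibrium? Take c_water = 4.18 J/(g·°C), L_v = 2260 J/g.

Let T be the final temperature. ΣQ_i = 0:
steam→water at 100 °C releases m L_v = 9.49×2260 = 21447
  condensed water 100 °C→T: 39.67(T − 100)
  original water: 3615.7(T − 21)
3655.4 T = 21447 + 3966.8 + 75930 = 101344
T ≈ 27.72 °C (< 100 °C, so full condensation is consistent).

T_f ≈ 27.7 °C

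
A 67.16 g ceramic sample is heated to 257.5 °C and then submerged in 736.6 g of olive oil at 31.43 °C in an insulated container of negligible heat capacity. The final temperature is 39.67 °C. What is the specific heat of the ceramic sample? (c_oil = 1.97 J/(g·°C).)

Heat lost by the ceramic sample = heat gained by the oil:
67.16×c×(257.5 − 39.67) = 736.6×1.97×(39.67 − 31.43)
14629 c = 11957  ⇒  c ≈ 0.8173 J/(g·°C)

c ≈ 0.817 J/(g·°C)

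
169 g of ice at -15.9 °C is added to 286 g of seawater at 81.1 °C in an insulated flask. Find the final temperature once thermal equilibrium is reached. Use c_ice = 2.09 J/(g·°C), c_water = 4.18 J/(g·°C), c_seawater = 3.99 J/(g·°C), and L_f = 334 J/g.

T_f ≈ 16.5 °C

Net heat exchanged in the isolated system is zero:
warm ice to 0 °C: 169·2.09·(0 − (-15.9)) = 5616; latent heat to melt: 169·334 = 56446; warm the meltwater: 706.42 T; seawater: 1141.1(T − 81.1)
1847.6 T = 92546 − 62062 = 30484
T ≈ 16.50 °C — above 0 °C, consistent with complete melting.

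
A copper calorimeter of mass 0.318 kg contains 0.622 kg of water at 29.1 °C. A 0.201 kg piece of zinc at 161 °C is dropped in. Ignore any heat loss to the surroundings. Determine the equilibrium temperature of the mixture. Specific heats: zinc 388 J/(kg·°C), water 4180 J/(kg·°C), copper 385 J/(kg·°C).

T_f ≈ 32.8 °C

Taking heat into each body as positive, Σ m c ΔT = 0:
0.201·388·(T − 161) + 0.622·4180·(T − 29.1) + 0.318·385·(T − 29.1) = 0
77.99(T − 161) + 2600(T − 29.1) + 122.43(T − 29.1) = 0
(77.99 + 2600 + 122.43) T = 77.99·161 + 2600·29.1 + 122.43·29.1
T = 91778/2800.4 ≈ 32.77 °C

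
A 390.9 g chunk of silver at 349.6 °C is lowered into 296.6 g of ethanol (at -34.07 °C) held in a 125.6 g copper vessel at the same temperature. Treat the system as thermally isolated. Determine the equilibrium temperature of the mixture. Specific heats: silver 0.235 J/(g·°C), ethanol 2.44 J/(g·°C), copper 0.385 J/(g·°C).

T_f ≈ 6.7 °C

Net heat exchanged in the isolated system is zero:
390.9×0.235×(T − 349.6) + 296.6×2.44×(T − (-34.07)) + 125.6×0.385×(T − (-34.07)) = 0
(91.86 + 723.7 + 48.36) T = 91.86×349.6 + 723.7×(-34.07) + 48.36×(-34.07)
T = 5810.7 / 863.92 = 6.73 °C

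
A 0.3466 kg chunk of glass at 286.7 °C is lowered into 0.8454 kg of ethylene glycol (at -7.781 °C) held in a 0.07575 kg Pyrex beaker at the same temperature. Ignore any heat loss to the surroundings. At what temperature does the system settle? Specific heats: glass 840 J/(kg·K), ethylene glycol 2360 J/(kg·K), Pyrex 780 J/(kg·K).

T_f ≈ 28.8 °C

T_f = Σ m_i c_i T_i / Σ m_i c_i:
T_f = (291.14×286.7 + 1995.1×(-7.781) + 59.09×(-7.781)) / (291.14 + 1995.1 + 59.09)
    = 67487 / 2345.4 ≈ 28.77 °C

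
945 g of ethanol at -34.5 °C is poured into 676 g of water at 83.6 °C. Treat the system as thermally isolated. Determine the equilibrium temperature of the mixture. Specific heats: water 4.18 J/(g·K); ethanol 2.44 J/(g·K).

T_f = Σ m_i c_i T_i / Σ m_i c_i:
T_f = (2825.7*83.6 + 2305.8*(-34.5)) / (2825.7 + 2305.8)
    = 156677 / 5131.5 ≈ 30.53 °C

T_f ≈ 30.5 °C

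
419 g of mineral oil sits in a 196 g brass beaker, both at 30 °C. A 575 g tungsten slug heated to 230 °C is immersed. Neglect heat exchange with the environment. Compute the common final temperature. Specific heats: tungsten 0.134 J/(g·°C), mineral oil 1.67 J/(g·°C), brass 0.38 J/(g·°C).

Net heat exchanged in the isolated system is zero:
575×0.134×(T − 230) + 419×1.67×(T − 30) + 196×0.38×(T − 30) = 0
77.05(T − 230) + 699.73(T − 30) + 74.48(T − 30) = 0
851.26 T = 40948
T = 40948/851.26 ≈ 48.10 °C

T_f ≈ 48.1 °C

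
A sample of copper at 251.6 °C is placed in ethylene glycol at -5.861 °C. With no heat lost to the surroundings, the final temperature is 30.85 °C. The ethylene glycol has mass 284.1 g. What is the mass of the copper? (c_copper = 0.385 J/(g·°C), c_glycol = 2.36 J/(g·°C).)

|Q_copper| = |Q_glycol|:
m×0.385×(251.6 − 30.85) = 284.1×2.36×(30.85 − (-5.861))
84.99 m = 24614  ⇒  m ≈ 289.6 g

m ≈ 290 g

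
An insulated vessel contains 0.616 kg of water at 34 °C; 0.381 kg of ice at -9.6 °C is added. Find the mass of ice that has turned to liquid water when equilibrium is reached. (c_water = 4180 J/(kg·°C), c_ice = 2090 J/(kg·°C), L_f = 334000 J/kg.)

m_melted ≈ 0.239 kg

Heat available from the water dropping to 0 °C: 0.616×4180×34 = 87546 J.
Warming the ice to 0 °C takes 0.381×2090×9.6 = 7644.4 J, leaving 79902 J for melting.
Fully melting the ice requires m_ice L_f = 0.381×334000 = 127254 J.
79902 J < 127254 J, so only part of the ice melts and the system sits at 0 °C.
m_melt = 79902 / L_f = 0.2392 kg.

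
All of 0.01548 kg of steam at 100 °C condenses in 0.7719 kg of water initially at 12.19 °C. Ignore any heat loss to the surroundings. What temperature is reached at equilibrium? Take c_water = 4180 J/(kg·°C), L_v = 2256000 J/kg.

T_f ≈ 24.5 °C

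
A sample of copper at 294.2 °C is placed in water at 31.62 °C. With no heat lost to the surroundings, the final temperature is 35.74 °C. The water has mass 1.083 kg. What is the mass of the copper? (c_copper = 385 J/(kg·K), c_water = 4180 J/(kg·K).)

m ≈ 0.187 kg

Heat lost by the copper = heat gained by the water:
m·385·(294.2 − 35.74) = 1.083·4180·(35.74 − 31.62)
99507 m = 18651  ⇒  m ≈ 0.1874 kg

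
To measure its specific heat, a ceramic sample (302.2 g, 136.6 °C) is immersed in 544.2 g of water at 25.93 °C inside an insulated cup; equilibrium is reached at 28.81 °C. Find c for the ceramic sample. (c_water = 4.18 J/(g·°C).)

c ≈ 0.201 J/(g·°C)

Heat gained plus heat lost sum to zero:
302.2×c×(28.81 − 136.6) + 544.2×4.18×(28.81 − 25.93) = 0
-32574 c = -6551.3
c = -6551.3/-32574 ≈ 0.2011 J/(g·°C)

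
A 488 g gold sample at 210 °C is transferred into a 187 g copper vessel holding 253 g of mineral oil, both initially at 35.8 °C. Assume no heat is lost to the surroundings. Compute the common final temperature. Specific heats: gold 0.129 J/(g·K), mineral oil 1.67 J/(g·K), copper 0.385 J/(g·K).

Net heat exchanged in the isolated system is zero:
488×0.129×(T − 210) + 253×1.67×(T − 35.8) + 187×0.385×(T − 35.8) = 0
(62.95 + 422.51 + 72) T = 62.95×210 + 422.51×35.8 + 72×35.8
T = 30923 / 557.46 = 55.5 °C

T_f ≈ 55.5 °C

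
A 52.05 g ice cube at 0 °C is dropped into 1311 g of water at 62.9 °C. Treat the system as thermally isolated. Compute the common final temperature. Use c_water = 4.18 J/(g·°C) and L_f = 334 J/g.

T_f ≈ 57.4 °C

Conservation of energy gives ΣQ = 0:
melt ice: 52.05×334 = 17385
  meltwater 0→T: 52.05×4.18×T = 217.57 T
  water: 5480(T − 62.9)
5697.5 T = 344691 − 17385 = 327306
T ≈ 57.45 °C (positive, so assuming full melt was valid).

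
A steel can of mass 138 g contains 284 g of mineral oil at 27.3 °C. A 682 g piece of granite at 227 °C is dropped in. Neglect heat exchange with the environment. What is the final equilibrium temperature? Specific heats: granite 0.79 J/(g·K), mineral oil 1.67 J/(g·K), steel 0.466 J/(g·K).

T_f ≈ 127.2 °C

Heat gained plus heat lost sum to zero:
682*0.79*(T − 227) + 284*1.67*(T − 27.3) + 138*0.466*(T − 27.3) = 0
538.78(T − 227) + 474.28(T − 27.3) + 64.31(T − 27.3) = 0
(538.78 + 474.28 + 64.31) T = 538.78*227 + 474.28*27.3 + 64.31*27.3
T = 137007 / 1077.4 = 127 °C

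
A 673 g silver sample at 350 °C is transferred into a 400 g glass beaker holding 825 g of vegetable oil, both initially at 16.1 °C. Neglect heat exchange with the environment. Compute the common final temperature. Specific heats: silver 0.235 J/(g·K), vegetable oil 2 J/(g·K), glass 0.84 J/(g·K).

T_f ≈ 40.7 °C

Taking heat into each body as positive, Σ m c ΔT = 0:
673·0.235·(T − 350) + 825·2·(T − 16.1) + 400·0.84·(T − 16.1) = 0
158.16(T − 350) + 1650(T − 16.1) + 336(T − 16.1) = 0
(158.16 + 1650 + 336) T = 158.16·350 + 1650·16.1 + 336·16.1
T = 87329 / 2144.2 = 40.7 °C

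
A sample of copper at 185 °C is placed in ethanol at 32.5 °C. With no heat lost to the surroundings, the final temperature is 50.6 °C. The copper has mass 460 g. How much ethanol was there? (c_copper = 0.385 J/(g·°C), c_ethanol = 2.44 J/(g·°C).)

Heat lost by the copper = heat gained by the ethanol:
460×0.385×(185 − 50.6) = m×2.44×(50.6 − 32.5)
44.16 m = 23802  ⇒  m ≈ 539 g

m ≈ 539 g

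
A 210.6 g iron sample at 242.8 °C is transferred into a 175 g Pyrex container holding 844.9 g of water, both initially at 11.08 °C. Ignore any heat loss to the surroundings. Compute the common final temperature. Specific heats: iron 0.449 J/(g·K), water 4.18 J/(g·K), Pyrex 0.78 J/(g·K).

Energy conservation, ΣQ = 0:
210.6×0.449×(T − 242.8) + 844.9×4.18×(T − 11.08) + 175×0.78×(T − 11.08) = 0
94.56(T − 242.8) + 3531.7(T − 11.08) + 136.5(T − 11.08) = 0
(94.56 + 3531.7 + 136.5) T = 94.56×242.8 + 3531.7×11.08 + 136.5×11.08
T = 63602 / 3762.7 = 16.9 °C

T_f ≈ 16.9 °C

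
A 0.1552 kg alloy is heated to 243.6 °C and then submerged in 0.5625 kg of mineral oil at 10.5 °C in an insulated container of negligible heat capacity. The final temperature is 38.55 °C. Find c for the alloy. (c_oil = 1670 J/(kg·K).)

Heat gained plus heat lost sum to zero:
0.1552×c×(38.55 − 243.6) + 0.5625×1670×(38.55 − 10.5) = 0
-31.82 c = -26349
c = -26349/-31.82 ≈ 828 J/(kg·K)

c ≈ 828 J/(kg·K)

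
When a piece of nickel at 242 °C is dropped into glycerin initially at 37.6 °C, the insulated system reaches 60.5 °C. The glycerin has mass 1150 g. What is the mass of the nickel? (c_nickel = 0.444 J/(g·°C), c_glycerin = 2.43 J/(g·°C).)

m ≈ 794 g

Heat gained plus heat lost sum to zero:
m×0.444×(60.5 − 242) + 1150×2.43×(60.5 − 37.6) = 0
-80.59 m = -63994
m = -63994/-80.59 ≈ 794.1 g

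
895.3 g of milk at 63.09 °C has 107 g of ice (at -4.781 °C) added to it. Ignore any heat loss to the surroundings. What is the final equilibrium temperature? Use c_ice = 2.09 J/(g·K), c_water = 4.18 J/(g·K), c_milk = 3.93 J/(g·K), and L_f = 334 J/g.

Energy balance with sensible and latent terms:
ice -4.781→0 °C: 107·2.09·4.781 = 1069.2
  latent heat to melt: 107·334 = 35738
  meltwater 0→T: 107·4.18·T = 447.26 T
  milk cools: 895.3·3.93·(T − 63.09) = 3518.5(T − 63.09)
3965.8 T = 221984 − 36807 = 185177
T ≈ 46.69 °C (positive, so assuming full melt was valid).

T_f ≈ 46.7 °C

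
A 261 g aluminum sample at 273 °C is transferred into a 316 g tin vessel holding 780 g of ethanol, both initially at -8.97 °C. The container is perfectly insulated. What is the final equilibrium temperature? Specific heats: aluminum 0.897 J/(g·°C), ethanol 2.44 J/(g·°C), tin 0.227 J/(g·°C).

With ΣQ=0 the equilibrium temperature is the m·c-weighted mean:
T_f = (234.12·273 + 1903.2·(-8.97) + 71.73·(-8.97)) / (234.12 + 1903.2 + 71.73)
    = 46199 / 2209 ≈ 20.91 °C

T_f ≈ 20.9 °C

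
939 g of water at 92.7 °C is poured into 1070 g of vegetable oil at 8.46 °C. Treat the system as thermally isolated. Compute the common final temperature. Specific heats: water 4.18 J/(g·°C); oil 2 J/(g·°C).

Heat gained plus heat lost sum to zero:
939·4.18·(T − 92.7) + 1070·2·(T − 8.46) = 0
3925(T − 92.7) + 2140(T − 8.46) = 0
6065 T = 381954
T = 381954 / 6065 = 63 °C

T_f ≈ 63.0 °C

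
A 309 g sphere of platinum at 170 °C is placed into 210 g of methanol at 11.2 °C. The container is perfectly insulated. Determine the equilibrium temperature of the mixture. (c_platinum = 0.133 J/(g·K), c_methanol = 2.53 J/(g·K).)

T_f = Σ m_i c_i T_i / Σ m_i c_i:
T_f = (41.1·170 + 531.3·11.2) / (41.1 + 531.3)
    = 12937 / 572.4 ≈ 22.60 °C

T_f ≈ 22.6 °C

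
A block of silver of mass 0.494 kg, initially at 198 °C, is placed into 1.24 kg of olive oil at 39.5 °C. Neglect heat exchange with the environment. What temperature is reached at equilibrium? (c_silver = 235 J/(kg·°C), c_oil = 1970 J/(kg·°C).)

Energy conservation, ΣQ = 0:
0.494×235×(T − 198) + 1.24×1970×(T − 39.5) = 0
2558.9 T = 119476
T ≈ 46.69 °C

T_f ≈ 46.7 °C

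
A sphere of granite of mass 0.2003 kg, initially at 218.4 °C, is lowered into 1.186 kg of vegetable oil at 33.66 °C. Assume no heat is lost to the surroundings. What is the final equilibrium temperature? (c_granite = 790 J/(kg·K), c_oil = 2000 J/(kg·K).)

T_f ≈ 45.2 °C

Conservation of energy gives ΣQ = 0:
0.2003*790*(T − 218.4) + 1.186*2000*(T − 33.66) = 0
158.24(T − 218.4) + 2372(T − 33.66) = 0
(158.24 + 2372) T = 158.24*218.4 + 2372*33.66
T ≈ 45.21 °C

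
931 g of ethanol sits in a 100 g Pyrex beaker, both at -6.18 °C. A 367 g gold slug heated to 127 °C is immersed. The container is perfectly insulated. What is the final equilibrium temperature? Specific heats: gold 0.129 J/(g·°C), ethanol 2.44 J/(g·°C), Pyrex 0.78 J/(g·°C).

T_f ≈ -3.5 °C

Taking heat into each body as positive, Σ m c ΔT = 0:
367·0.129·(T − 127) + 931·2.44·(T − (-6.18)) + 100·0.78·(T − (-6.18)) = 0
(47.34 + 2271.6 + 78) T = 47.34·127 + 2271.6·(-6.18) + 78·(-6.18)
T = -8508.2/2397 ≈ -3.55 °C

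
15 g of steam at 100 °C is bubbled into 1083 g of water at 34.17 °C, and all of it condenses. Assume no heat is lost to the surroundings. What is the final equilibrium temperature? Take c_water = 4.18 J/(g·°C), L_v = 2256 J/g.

T_f ≈ 42.4 °C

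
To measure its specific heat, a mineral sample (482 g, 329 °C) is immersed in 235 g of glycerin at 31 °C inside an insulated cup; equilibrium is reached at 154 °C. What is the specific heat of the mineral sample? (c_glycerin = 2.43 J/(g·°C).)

Heat lost by the mineral sample = heat gained by the glycerin:
482·c·(329 − 154) = 235·2.43·(154 − 31)
84350 c = 70239  ⇒  c ≈ 0.8327 J/(g·°C)

c ≈ 0.833 J/(g·°C)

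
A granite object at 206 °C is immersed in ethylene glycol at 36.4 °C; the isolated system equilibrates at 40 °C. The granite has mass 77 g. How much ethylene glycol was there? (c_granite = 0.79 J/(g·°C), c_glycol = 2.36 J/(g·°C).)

Energy conservation, ΣQ = 0:
77×0.79×(40 − 206) + m×2.36×(40 − 36.4) = 0
8.496 m = 10098
m = 10098/8.496 ≈ 1189 g

m ≈ 1190 g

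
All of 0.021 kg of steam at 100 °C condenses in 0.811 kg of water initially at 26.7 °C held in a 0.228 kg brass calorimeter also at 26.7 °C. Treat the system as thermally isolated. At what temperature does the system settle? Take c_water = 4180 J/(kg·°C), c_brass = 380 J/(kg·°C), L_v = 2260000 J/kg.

T_f ≈ 41.8 °C

Heat gained plus heat lost sum to zero:
latent heat released on condensation: 0.021×2260000 = 47460; condensed water 100 °C→T: 87.78(T − 100); original water: 3390(T − 26.7); cup: 86.64(T − 26.7)
3564.4 T = 47460 + 8778 + 92826 = 149064
T ≈ 41.82 °C, under the boiling point, so the assumption holds.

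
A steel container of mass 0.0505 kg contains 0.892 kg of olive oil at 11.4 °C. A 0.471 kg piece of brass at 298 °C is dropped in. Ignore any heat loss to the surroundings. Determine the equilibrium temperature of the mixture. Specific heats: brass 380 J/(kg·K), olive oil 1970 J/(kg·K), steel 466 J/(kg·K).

T_f ≈ 37.6 °C

Setting the total heat transfer to zero:
0.471·380·(T − 298) + 0.892·1970·(T − 11.4) + 0.0505·466·(T − 11.4) = 0
178.98(T − 298) + 1757.2(T − 11.4) + 23.53(T − 11.4) = 0
(178.98 + 1757.2 + 23.53) T = 178.98·298 + 1757.2·11.4 + 23.53·11.4
T ≈ 37.57 °C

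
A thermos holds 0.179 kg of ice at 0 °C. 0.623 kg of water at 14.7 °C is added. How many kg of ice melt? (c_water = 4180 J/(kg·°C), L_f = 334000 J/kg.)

Water can give up m c ΔT = 0.623·4180·14.7 = 38281 J before reaching 0 °C.
Melting all 0.179 kg of ice would need 0.179·334000 = 59786 J.
That's not enough to melt it all — equilibrium is at 0 °C with ice remaining.
m_melt = 38281 / L_f = 0.1146 kg.

m_melted ≈ 0.115 kg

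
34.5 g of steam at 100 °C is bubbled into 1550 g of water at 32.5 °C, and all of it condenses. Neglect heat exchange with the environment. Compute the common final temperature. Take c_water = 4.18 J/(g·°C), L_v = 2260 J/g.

Energy conservation, ΣQ = 0:
condense steam: −34.5·2260 = −77970
  condensate cools 100→T: 34.5·4.18·(T − 100) = 144.21(T − 100)
  original water: 6479(T − 32.5)
6623.2 T = 77970 + 14421 + 210568 = 302958
T ≈ 45.74 °C (< 100 °C, so full condensation is consistent).

T_f ≈ 45.7 °C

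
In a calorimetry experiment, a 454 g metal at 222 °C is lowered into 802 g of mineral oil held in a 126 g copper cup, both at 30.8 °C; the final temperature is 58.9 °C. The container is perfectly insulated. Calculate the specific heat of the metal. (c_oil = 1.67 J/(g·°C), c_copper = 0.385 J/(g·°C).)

c ≈ 0.527 J/(g·°C)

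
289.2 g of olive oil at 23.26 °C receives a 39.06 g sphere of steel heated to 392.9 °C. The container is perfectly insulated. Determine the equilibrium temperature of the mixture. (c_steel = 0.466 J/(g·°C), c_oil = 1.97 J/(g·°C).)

T_f ≈ 34.7 °C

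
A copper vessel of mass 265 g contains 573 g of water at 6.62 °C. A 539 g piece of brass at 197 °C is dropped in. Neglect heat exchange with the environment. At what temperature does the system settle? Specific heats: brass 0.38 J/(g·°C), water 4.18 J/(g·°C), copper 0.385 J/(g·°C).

Heat gained plus heat lost sum to zero:
539·0.38·(T − 197) + 573·4.18·(T − 6.62) + 265·0.385·(T − 6.62) = 0
204.82(T − 197) + 2395.1(T − 6.62) + 102.03(T − 6.62) = 0
2702 T = 56881
T = 56881 / 2702 = 21.1 °C

T_f ≈ 21.1 °C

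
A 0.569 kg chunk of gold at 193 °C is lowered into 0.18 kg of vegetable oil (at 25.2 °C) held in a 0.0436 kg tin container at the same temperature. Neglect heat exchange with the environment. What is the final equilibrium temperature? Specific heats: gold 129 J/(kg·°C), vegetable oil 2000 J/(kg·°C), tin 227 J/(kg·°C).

T_f ≈ 53.0 °C

With ΣQ=0 the equilibrium temperature is the m·c-weighted mean:
T_f = (73.4*193 + 360*25.2 + 9.897*25.2) / (73.4 + 360 + 9.897)
    = 23488 / 443.3 ≈ 52.98 °C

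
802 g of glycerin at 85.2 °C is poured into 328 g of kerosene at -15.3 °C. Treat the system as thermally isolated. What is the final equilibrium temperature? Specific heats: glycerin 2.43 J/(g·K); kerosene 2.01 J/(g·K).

T_f ≈ 59.8 °C

Energy conservation, ΣQ = 0:
802×2.43×(T − 85.2) + 328×2.01×(T − (-15.3)) = 0
1948.9(T − 85.2) + 659.28(T − (-15.3)) = 0
2608.1 T = 155956
T = 155956/2608.1 ≈ 59.80 °C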